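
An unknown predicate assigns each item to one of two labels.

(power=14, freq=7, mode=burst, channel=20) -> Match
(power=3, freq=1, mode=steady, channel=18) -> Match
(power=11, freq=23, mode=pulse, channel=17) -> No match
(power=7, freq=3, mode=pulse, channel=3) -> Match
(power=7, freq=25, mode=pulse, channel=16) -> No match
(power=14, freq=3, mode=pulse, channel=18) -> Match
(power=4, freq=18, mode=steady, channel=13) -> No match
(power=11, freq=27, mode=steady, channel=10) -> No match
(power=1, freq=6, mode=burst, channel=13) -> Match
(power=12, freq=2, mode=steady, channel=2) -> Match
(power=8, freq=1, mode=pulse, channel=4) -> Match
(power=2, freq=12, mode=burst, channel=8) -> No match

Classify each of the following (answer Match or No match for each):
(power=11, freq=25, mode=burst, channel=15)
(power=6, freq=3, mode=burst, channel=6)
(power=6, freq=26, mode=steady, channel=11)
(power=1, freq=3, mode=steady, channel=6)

All 'Match' examples share one property — freq ≤ 7 — and every 'No match' example lacks it.
(power=11, freq=25, mode=burst, channel=15): freq = 25, lacks this property → No match.
(power=6, freq=3, mode=burst, channel=6): freq = 3, has this property → Match.
(power=6, freq=26, mode=steady, channel=11): freq = 26, lacks this property → No match.
(power=1, freq=3, mode=steady, channel=6): freq = 3, has this property → Match.

No match, Match, No match, Match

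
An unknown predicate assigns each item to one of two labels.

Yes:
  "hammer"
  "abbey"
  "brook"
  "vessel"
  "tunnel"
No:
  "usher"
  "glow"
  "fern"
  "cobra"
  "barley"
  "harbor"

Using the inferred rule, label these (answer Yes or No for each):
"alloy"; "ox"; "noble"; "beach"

The distinguishing property — has a double letter — holds for all the 'Yes' cases and none of the 'No' cases.
"alloy": 'll' doubled — checks out, so Yes. "ox": no doubled letter — does not pass, so No. "noble": no doubled letter — does not pass, so No. "beach": no doubled letter — does not pass, so No.

Yes, No, No, No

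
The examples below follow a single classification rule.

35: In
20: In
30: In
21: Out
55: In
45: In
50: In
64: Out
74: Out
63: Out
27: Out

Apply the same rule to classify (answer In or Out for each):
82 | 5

Out, In

Every 'In' example satisfies: multiple of 5. None of the 'Out' examples do.
82: 82 = 5·16 + 2 — fails the rule, so Out. 5: 5 = 5·1 — matches, so In.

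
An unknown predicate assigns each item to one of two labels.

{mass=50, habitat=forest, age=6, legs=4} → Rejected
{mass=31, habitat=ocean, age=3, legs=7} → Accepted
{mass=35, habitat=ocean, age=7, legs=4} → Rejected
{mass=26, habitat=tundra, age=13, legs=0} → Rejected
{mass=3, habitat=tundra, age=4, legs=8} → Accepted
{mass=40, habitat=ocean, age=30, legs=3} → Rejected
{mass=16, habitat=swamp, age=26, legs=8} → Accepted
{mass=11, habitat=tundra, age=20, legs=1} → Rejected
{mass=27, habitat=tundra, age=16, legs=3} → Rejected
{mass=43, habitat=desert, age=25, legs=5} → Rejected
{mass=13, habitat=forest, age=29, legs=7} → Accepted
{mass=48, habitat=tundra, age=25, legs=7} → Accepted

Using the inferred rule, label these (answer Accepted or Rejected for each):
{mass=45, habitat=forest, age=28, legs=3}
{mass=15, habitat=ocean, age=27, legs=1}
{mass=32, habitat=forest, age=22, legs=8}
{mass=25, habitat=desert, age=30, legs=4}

'Accepted' ⟺ legs ≥ 7.
{mass=45, habitat=forest, age=28, legs=3}: legs = 3, lacks this property → Rejected. {mass=15, habitat=ocean, age=27, legs=1}: legs = 1, lacks this property → Rejected. {mass=32, habitat=forest, age=22, legs=8}: legs = 8, satisfies this → Accepted. {mass=25, habitat=desert, age=30, legs=4}: legs = 4, lacks this property → Rejected.

Rejected, Rejected, Accepted, Rejected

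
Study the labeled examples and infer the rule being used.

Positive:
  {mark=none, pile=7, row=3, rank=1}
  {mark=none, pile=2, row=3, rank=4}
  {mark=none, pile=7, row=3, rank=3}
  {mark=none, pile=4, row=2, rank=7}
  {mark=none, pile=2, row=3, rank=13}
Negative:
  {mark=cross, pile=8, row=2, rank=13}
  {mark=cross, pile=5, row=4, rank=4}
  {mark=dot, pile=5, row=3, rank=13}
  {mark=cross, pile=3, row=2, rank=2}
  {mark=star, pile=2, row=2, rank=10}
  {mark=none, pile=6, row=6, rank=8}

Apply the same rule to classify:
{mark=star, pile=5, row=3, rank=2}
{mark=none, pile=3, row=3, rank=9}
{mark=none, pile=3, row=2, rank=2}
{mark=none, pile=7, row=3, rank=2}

Every 'Positive' example satisfies: mark is none AND row ≤ 3. None of the 'Negative' examples do.
{mark=star, pile=5, row=3, rank=2} → mark is star, row = 3 → Negative. {mark=none, pile=3, row=3, rank=9} → mark is none, row = 3 → Positive. {mark=none, pile=3, row=2, rank=2} → mark is none, row = 2 → Positive. {mark=none, pile=7, row=3, rank=2} → mark is none, row = 3 → Positive.

Negative, Positive, Positive, Positive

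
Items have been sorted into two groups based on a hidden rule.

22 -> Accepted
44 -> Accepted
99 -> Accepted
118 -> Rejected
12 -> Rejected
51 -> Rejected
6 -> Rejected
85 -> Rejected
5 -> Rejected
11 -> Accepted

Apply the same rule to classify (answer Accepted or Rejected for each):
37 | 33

Rejected, Accepted

One predicate separates the groups cleanly: multiple of 11.
37: 37 = 11·3 + 4 — fails this test, so Rejected. 33: 33 = 11·3 — satisfies this, so Accepted.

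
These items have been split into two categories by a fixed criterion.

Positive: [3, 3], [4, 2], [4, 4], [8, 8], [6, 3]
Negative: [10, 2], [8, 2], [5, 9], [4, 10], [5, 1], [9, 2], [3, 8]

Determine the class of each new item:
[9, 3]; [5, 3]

Negative, Positive

The pattern is that an item is 'Positive' exactly when: |first − second| ≤ 3.
[9, 3]: |9−3| = 6 — does not satisfy this, so Negative.
[5, 3]: |5−3| = 2 — meets the rule, so Positive.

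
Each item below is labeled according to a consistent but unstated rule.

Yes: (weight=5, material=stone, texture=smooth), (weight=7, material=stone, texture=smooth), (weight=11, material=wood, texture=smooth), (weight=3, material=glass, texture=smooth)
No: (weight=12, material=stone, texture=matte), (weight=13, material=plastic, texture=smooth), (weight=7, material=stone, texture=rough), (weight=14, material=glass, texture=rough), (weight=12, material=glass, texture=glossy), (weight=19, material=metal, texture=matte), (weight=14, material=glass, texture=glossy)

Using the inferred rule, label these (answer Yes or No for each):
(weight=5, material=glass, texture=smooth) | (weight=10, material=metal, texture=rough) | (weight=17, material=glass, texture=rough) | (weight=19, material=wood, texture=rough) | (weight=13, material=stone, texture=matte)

Yes, No, No, No, No

A rule that fits every label: texture is smooth AND weight ≤ 11 — true of each 'Yes' example, false of each 'No' one.
Yes: (weight=5, material=glass, texture=smooth), since texture is smooth, weight = 5. No: (weight=10, material=metal, texture=rough), since texture is rough, weight = 10. No: (weight=17, material=glass, texture=rough), since texture is rough, weight = 17. No: (weight=19, material=wood, texture=rough), since texture is rough, weight = 19. No: (weight=13, material=stone, texture=matte), since texture is matte, weight = 13.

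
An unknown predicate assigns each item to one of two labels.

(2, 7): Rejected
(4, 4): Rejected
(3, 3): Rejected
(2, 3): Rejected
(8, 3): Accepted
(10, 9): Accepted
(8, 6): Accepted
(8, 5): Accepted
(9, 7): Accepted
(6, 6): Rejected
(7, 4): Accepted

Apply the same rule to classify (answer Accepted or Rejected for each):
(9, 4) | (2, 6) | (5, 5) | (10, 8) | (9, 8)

Accepted, Rejected, Rejected, Accepted, Accepted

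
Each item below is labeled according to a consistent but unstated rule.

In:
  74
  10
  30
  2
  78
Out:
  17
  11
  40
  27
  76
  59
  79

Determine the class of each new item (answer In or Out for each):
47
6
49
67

Out, In, Out, Out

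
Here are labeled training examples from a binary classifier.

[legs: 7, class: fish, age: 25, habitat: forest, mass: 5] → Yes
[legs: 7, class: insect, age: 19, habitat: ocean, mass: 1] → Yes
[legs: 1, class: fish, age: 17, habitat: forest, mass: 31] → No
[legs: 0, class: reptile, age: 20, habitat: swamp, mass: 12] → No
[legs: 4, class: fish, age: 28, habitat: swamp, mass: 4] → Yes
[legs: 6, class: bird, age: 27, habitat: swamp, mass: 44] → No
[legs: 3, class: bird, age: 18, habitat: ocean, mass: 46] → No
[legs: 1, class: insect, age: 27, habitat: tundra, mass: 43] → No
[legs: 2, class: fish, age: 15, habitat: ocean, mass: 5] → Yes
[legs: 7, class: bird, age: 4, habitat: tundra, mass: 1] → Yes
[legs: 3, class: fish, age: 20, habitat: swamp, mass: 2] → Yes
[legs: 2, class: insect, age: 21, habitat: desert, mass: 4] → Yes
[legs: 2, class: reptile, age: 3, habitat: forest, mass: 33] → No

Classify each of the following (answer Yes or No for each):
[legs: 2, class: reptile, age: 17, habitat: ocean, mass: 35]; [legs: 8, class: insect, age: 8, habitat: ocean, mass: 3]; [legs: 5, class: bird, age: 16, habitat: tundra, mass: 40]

The simplest hypothesis consistent with all the labels is: mass ≤ 5.
[legs: 2, class: reptile, age: 17, habitat: ocean, mass: 35]: No (mass = 35).
[legs: 8, class: insect, age: 8, habitat: ocean, mass: 3]: Yes (mass = 3).
[legs: 5, class: bird, age: 16, habitat: tundra, mass: 40]: No (mass = 40).

No, Yes, No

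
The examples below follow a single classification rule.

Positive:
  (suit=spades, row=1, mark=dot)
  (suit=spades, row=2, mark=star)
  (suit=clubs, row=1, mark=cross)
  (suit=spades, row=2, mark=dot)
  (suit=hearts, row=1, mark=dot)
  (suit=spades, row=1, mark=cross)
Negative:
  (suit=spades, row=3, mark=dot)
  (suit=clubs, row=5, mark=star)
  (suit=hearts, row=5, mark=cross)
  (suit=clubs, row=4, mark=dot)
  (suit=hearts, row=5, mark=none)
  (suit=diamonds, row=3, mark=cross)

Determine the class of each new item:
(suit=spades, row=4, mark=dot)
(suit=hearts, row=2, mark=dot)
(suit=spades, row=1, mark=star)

The rule appears to be: row ≤ 2.
(suit=spades, row=4, mark=dot): Negative (row = 4).
(suit=hearts, row=2, mark=dot): Positive (row = 2).
(suit=spades, row=1, mark=star): Positive (row = 1).

Negative, Positive, Positive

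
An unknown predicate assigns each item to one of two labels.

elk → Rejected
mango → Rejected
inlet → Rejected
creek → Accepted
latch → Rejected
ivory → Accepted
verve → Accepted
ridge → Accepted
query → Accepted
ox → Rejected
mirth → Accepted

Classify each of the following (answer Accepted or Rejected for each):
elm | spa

The pattern is that an item is 'Accepted' exactly when: contains 'r'.
elm — no 'r', hence Rejected.
spa — no 'r', hence Rejected.

Rejected, Rejected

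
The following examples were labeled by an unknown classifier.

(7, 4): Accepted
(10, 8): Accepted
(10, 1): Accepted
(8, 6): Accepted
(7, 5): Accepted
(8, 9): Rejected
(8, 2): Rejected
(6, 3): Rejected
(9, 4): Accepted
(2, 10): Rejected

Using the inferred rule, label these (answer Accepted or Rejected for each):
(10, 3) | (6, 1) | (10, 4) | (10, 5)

Accepted, Rejected, Accepted, Accepted

All 'Accepted' examples share one property — first > second AND sum ≥ 11 — and every 'Rejected' example lacks it.
(10, 3) → 10 > 3, 10+3 = 13 → Accepted. (6, 1) → 6 > 1, 6+1 = 7 → Rejected. (10, 4) → 10 > 4, 10+4 = 14 → Accepted. (10, 5) → 10 > 5, 10+5 = 15 → Accepted.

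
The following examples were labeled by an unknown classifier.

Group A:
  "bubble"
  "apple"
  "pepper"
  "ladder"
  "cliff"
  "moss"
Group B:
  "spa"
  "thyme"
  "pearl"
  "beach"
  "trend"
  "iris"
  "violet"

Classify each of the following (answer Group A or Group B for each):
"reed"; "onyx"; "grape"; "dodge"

Checking candidate rules against both groups, what survives is: has a double letter.
"reed" — 'ee' doubled, hence Group A.
"onyx" — no doubled letter, hence Group B.
"grape" — no doubled letter, hence Group B.
"dodge" — no doubled letter, hence Group B.

Group A, Group B, Group B, Group B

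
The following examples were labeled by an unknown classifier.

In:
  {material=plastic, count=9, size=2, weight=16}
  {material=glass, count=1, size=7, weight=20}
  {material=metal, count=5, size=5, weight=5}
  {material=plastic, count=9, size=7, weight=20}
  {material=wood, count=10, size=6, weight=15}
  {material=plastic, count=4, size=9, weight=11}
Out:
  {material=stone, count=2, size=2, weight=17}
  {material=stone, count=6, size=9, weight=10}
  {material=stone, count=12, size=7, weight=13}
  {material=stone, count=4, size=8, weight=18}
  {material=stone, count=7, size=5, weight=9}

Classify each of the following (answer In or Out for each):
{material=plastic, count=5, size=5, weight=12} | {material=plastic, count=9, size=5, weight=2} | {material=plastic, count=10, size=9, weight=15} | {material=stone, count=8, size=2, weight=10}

The pattern is that an item is 'In' exactly when: material is not stone.
In: {material=plastic, count=5, size=5, weight=12}, since material is plastic. In: {material=plastic, count=9, size=5, weight=2}, since material is plastic. In: {material=plastic, count=10, size=9, weight=15}, since material is plastic. Out: {material=stone, count=8, size=2, weight=10}, since material is stone.

In, In, In, Out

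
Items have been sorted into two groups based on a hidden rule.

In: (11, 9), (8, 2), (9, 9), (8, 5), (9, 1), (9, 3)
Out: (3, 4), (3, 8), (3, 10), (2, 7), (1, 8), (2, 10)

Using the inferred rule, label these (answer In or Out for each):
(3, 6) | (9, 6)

The pattern is that an item is 'In' exactly when: first ≥ 4.
(3, 6): Out (first 3).
(9, 6): In (first 9).

Out, In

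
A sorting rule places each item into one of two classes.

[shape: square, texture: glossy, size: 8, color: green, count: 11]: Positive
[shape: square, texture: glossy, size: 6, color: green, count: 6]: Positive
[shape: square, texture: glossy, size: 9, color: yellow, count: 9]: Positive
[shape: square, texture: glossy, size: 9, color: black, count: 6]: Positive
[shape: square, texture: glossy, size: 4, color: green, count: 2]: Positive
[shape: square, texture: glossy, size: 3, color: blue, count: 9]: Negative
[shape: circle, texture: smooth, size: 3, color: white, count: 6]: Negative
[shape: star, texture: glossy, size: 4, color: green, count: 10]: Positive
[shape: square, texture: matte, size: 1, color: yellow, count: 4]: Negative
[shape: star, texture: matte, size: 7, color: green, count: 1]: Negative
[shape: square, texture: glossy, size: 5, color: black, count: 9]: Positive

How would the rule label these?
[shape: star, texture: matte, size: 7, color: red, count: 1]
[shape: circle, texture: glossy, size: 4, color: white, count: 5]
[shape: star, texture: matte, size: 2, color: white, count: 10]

Negative, Positive, Negative

The classifier is using: texture is glossy AND size ≥ 4.
Negative: [shape: star, texture: matte, size: 7, color: red, count: 1], since texture is matte, size = 7.
Positive: [shape: circle, texture: glossy, size: 4, color: white, count: 5], since texture is glossy, size = 4.
Negative: [shape: star, texture: matte, size: 2, color: white, count: 10], since texture is matte, size = 2.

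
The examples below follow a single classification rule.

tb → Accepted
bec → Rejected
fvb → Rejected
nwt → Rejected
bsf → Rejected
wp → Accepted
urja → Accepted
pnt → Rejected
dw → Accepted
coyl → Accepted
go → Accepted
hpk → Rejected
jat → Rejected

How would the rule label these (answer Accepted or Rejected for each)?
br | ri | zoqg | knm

Accepted, Accepted, Accepted, Rejected

The pattern is that an item is 'Accepted' exactly when: even length.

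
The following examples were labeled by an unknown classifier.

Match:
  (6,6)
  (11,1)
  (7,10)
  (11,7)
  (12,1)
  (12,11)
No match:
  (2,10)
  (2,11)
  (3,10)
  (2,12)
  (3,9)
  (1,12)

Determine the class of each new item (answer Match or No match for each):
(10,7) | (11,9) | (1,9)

Match, Match, No match

One predicate separates the groups cleanly: first ≥ 6.
(10,7): first 10 — fits, so Match.
(11,9): first 11 — fits, so Match.
(1,9): first 1 — does not satisfy this, so No match.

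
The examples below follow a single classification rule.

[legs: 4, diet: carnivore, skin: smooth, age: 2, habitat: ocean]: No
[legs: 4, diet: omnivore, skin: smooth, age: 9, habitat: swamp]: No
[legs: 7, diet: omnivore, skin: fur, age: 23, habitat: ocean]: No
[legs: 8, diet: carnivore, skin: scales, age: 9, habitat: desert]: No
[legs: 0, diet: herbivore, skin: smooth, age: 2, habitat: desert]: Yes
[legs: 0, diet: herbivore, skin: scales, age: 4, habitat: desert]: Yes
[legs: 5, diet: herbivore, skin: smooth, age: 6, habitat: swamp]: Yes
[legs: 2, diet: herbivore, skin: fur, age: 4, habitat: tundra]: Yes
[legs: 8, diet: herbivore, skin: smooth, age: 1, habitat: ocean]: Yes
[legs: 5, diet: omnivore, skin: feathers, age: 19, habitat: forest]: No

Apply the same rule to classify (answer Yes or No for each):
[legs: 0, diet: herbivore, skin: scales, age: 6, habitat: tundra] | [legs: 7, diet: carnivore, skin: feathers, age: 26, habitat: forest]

Yes, No

One predicate separates the groups cleanly: diet is herbivore.
[legs: 0, diet: herbivore, skin: scales, age: 6, habitat: tundra]: diet is herbivore, fits → Yes.
[legs: 7, diet: carnivore, skin: feathers, age: 26, habitat: forest]: diet is carnivore, does not pass → No.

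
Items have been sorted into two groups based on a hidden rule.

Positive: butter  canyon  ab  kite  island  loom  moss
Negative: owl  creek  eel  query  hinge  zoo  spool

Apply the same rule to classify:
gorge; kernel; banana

Negative, Positive, Positive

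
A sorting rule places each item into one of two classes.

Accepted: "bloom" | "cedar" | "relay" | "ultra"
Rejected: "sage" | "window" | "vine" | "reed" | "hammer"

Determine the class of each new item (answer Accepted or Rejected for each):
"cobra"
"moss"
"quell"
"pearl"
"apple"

Accepted, Rejected, Accepted, Accepted, Accepted

The common property of the 'Accepted' items is: odd length. No 'Rejected' item has it.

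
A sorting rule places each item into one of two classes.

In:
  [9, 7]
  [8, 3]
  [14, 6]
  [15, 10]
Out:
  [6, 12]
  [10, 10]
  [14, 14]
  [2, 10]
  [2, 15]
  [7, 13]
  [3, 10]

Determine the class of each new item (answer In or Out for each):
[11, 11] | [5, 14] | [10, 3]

Out, Out, In

Rule: first > second. This holds for each 'In' example and fails for each 'Out' one.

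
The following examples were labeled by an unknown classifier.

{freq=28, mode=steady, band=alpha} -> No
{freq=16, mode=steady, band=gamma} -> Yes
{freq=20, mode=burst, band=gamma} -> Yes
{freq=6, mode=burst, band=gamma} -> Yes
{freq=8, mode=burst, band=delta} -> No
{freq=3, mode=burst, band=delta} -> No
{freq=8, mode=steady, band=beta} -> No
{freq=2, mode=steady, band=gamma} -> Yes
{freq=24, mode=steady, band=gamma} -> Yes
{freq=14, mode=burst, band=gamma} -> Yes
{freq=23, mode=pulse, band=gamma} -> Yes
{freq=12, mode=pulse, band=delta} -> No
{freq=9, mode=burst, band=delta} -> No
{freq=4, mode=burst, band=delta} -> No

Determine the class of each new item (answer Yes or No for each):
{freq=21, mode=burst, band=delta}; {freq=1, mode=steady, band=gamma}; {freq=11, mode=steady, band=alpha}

One predicate separates the groups cleanly: band is gamma.

No, Yes, No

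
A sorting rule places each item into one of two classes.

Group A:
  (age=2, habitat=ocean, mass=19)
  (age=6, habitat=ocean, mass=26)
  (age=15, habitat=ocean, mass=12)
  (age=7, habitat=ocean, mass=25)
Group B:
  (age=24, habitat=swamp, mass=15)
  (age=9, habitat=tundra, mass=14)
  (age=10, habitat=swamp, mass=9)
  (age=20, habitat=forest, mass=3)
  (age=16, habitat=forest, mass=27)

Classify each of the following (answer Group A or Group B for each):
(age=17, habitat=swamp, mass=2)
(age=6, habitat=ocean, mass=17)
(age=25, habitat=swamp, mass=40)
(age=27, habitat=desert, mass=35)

Group B, Group A, Group B, Group B

Rule: habitat is ocean. This holds for each 'Group A' example and fails for each 'Group B' one.
Group B: (age=17, habitat=swamp, mass=2), since habitat is swamp.
Group A: (age=6, habitat=ocean, mass=17), since habitat is ocean.
Group B: (age=25, habitat=swamp, mass=40), since habitat is swamp.
Group B: (age=27, habitat=desert, mass=35), since habitat is desert.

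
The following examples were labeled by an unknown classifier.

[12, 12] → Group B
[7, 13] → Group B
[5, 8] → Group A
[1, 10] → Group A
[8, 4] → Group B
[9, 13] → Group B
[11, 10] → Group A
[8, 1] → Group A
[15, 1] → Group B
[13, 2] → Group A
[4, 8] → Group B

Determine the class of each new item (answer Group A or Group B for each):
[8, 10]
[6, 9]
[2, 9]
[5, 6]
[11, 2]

Group B, Group A, Group A, Group A, Group A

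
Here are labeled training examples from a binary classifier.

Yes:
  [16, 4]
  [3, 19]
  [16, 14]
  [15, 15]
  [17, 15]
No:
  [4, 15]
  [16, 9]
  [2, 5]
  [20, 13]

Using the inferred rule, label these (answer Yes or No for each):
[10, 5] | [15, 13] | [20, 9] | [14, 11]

A rule that fits every label: sum is even — true of each 'Yes' example, false of each 'No' one.
[10, 5]: 10+5 = 15, fails the rule → No. [15, 13]: 15+13 = 28, meets the rule → Yes. [20, 9]: 20+9 = 29, fails the rule → No. [14, 11]: 14+11 = 25, fails the rule → No.

No, Yes, No, No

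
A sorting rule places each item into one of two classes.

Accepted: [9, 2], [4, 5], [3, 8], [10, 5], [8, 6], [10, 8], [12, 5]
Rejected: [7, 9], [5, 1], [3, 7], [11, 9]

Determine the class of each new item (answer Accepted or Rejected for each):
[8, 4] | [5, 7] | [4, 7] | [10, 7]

The pattern is that an item is 'Accepted' exactly when: product is even.
[8, 4]: Accepted (8·4 = 32). [5, 7]: Rejected (5·7 = 35). [4, 7]: Accepted (4·7 = 28). [10, 7]: Accepted (10·7 = 70).

Accepted, Rejected, Accepted, Accepted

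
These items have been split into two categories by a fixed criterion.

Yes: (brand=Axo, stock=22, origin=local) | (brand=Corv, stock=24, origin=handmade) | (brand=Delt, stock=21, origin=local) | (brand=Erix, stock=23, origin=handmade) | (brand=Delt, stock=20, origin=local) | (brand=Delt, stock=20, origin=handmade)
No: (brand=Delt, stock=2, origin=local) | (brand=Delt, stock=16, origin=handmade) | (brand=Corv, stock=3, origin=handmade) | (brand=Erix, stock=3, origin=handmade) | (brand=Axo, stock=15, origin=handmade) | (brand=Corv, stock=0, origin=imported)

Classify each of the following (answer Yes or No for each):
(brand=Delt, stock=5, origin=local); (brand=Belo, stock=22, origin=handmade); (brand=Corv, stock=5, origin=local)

No, Yes, No

Rule: stock ≥ 20. This holds for each 'Yes' example and fails for each 'No' one.
No: (brand=Delt, stock=5, origin=local), since stock = 5.
Yes: (brand=Belo, stock=22, origin=handmade), since stock = 22.
No: (brand=Corv, stock=5, origin=local), since stock = 5.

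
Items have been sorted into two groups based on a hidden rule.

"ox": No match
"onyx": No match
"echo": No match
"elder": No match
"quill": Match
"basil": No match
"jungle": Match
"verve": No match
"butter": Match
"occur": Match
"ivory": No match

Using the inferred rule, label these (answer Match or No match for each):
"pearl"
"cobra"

No match, No match

'Match' ⟺ contains 'u'.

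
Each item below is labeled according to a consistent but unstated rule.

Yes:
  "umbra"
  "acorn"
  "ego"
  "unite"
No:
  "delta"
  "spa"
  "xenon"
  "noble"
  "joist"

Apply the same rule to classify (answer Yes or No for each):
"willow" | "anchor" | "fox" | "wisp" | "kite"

No, Yes, No, No, No

All 'Yes' examples share one property — starts with a vowel — and every 'No' example lacks it.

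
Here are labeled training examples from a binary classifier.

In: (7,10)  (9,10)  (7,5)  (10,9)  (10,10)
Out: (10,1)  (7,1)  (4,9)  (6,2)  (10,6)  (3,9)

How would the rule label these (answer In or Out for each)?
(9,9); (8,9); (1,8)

'In' ⟺ |first − second| ≤ 3.
(9,9): In (|9−9| = 0).
(8,9): In (|8−9| = 1).
(1,8): Out (|1−8| = 7).

In, In, Out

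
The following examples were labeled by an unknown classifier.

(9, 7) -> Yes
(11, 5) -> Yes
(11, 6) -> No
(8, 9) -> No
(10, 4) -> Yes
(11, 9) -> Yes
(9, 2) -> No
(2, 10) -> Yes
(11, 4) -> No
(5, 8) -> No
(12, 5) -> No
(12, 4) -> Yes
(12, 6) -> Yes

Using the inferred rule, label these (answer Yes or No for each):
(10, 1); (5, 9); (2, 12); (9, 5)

No, Yes, Yes, Yes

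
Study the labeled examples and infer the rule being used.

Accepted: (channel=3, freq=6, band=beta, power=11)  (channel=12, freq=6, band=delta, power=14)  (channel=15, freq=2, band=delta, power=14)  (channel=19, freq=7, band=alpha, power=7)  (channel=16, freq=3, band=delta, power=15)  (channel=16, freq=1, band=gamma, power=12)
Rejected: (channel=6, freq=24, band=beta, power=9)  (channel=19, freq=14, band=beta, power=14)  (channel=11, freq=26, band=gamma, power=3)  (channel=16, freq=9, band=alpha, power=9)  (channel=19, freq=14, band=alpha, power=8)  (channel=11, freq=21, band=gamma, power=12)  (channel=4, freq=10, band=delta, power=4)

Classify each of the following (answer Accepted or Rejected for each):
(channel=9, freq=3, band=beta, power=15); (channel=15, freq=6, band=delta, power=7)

Accepted, Accepted

'Accepted' ⟺ freq ≤ 7.
(channel=9, freq=3, band=beta, power=15) — freq = 3, hence Accepted. (channel=15, freq=6, band=delta, power=7) — freq = 6, hence Accepted.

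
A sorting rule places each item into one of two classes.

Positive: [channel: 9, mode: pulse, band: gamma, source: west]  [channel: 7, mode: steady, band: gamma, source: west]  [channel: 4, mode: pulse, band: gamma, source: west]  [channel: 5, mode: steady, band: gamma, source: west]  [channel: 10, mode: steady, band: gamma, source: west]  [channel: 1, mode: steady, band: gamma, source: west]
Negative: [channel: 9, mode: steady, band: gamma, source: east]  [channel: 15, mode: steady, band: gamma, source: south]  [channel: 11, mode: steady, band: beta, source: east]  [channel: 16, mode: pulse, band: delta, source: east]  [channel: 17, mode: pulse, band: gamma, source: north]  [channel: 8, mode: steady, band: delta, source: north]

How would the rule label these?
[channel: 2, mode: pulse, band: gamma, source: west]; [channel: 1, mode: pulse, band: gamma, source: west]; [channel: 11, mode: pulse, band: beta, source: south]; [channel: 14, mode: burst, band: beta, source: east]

One predicate separates the groups cleanly: source is west.
[channel: 2, mode: pulse, band: gamma, source: west]: Positive (source is west).
[channel: 1, mode: pulse, band: gamma, source: west]: Positive (source is west).
[channel: 11, mode: pulse, band: beta, source: south]: Negative (source is south).
[channel: 14, mode: burst, band: beta, source: east]: Negative (source is east).

Positive, Positive, Negative, Negative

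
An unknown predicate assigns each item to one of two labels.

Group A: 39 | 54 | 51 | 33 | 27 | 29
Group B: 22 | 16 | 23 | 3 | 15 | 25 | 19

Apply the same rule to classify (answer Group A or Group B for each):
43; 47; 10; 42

The pattern is that an item is 'Group A' exactly when: at least 27.
43: 43 ≥ 27, satisfies this → Group A. 47: 47 ≥ 27, satisfies this → Group A. 10: 10 < 27, doesn't match → Group B. 42: 42 ≥ 27, satisfies this → Group A.

Group A, Group A, Group B, Group A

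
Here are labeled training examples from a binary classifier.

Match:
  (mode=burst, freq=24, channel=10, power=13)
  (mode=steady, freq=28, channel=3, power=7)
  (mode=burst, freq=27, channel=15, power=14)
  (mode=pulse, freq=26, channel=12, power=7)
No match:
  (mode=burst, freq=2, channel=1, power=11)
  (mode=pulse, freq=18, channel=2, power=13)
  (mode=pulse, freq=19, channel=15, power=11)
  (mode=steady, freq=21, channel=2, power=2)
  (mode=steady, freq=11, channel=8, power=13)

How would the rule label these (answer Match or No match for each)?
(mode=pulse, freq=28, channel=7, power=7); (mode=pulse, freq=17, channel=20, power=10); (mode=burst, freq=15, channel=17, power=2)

Match, No match, No match

Rule: freq ≥ 24. This holds for each 'Match' example and fails for each 'No match' one.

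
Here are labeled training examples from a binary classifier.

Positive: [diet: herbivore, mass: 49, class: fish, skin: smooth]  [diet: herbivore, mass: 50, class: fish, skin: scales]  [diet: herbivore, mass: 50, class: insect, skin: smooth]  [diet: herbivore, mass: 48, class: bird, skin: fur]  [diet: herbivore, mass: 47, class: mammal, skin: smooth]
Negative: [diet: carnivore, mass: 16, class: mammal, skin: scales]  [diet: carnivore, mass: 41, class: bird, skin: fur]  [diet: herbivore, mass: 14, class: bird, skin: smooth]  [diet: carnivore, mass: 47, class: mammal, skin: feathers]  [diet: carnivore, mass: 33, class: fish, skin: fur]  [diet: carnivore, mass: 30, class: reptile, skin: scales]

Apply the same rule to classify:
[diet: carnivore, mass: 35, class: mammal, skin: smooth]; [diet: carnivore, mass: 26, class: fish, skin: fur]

Negative, Negative

The classifier is using: diet is herbivore AND mass ≥ 16.
[diet: carnivore, mass: 35, class: mammal, skin: smooth]: diet is carnivore, mass = 35, does not pass → Negative.
[diet: carnivore, mass: 26, class: fish, skin: fur]: diet is carnivore, mass = 26, does not pass → Negative.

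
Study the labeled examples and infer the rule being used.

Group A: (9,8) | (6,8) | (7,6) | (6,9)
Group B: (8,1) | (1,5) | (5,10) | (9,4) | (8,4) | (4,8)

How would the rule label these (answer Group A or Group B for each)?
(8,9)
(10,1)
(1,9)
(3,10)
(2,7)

Group A, Group B, Group B, Group B, Group B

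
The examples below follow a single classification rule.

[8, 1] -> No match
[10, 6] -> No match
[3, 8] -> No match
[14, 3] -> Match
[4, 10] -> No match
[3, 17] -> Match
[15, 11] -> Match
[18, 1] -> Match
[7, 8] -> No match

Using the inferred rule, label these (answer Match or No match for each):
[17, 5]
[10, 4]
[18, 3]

The pattern is that an item is 'Match' exactly when: sum ≥ 17.
[17, 5] → 17+5 = 22 → Match. [10, 4] → 10+4 = 14 → No match. [18, 3] → 18+3 = 21 → Match.

Match, No match, Match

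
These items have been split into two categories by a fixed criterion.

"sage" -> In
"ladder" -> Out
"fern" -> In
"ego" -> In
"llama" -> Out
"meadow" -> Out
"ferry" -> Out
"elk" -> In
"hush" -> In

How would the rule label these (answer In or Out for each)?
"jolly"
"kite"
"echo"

The common property of the 'In' items is: length ≤ 4. No 'Out' item has it.
"jolly" → length 5 → Out. "kite" → length 4 → In. "echo" → length 4 → In.

Out, In, In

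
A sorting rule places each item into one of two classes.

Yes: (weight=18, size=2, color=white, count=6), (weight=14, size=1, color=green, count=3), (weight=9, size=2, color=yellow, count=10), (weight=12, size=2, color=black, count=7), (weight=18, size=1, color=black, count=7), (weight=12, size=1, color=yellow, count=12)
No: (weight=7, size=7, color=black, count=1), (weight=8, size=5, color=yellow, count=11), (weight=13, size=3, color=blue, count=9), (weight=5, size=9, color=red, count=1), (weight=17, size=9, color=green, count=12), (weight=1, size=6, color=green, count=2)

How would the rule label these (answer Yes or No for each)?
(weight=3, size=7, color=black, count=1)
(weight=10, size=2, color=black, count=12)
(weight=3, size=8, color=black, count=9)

One predicate separates the groups cleanly: size ≤ 2.
(weight=3, size=7, color=black, count=1): size = 7 — does not fit, so No.
(weight=10, size=2, color=black, count=12): size = 2 — has this property, so Yes.
(weight=3, size=8, color=black, count=9): size = 8 — does not fit, so No.

No, Yes, No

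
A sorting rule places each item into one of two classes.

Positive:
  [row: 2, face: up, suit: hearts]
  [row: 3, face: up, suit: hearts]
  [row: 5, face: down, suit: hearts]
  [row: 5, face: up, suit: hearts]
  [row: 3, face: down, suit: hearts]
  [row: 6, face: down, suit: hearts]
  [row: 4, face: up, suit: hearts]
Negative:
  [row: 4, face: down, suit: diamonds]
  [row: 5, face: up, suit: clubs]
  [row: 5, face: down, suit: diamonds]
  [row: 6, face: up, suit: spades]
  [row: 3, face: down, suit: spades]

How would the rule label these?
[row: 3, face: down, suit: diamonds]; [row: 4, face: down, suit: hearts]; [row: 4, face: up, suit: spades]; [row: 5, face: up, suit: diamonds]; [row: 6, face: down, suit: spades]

Rule: suit is hearts. This holds for each 'Positive' example and fails for each 'Negative' one.
[row: 3, face: down, suit: diamonds]: Negative (suit is diamonds).
[row: 4, face: down, suit: hearts]: Positive (suit is hearts).
[row: 4, face: up, suit: spades]: Negative (suit is spades).
[row: 5, face: up, suit: diamonds]: Negative (suit is diamonds).
[row: 6, face: down, suit: spades]: Negative (suit is spades).

Negative, Positive, Negative, Negative, Negative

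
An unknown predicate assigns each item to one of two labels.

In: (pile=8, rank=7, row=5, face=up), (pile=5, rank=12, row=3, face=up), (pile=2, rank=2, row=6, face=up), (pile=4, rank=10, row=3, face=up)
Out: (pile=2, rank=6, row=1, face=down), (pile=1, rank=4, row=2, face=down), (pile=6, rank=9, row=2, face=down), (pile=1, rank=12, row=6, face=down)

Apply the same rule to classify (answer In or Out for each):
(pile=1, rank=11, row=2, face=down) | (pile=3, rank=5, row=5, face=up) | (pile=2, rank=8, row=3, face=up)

Out, In, In

The rule appears to be: face is up.
Out: (pile=1, rank=11, row=2, face=down), since face is down. In: (pile=3, rank=5, row=5, face=up), since face is up. In: (pile=2, rank=8, row=3, face=up), since face is up.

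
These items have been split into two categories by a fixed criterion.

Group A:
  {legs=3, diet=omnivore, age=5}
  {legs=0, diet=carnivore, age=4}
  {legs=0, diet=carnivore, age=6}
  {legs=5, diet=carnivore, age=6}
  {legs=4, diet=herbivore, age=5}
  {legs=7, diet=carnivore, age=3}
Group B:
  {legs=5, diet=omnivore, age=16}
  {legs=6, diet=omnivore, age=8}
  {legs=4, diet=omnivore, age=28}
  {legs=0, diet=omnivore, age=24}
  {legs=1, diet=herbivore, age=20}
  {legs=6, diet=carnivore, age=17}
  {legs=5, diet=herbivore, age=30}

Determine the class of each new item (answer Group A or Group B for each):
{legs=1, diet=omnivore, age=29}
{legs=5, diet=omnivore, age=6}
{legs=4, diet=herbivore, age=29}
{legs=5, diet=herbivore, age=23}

The pattern is that an item is 'Group A' exactly when: age ≤ 6.
Group B: {legs=1, diet=omnivore, age=29}, since age = 29.
Group A: {legs=5, diet=omnivore, age=6}, since age = 6.
Group B: {legs=4, diet=herbivore, age=29}, since age = 29.
Group B: {legs=5, diet=herbivore, age=23}, since age = 23.

Group B, Group A, Group B, Group B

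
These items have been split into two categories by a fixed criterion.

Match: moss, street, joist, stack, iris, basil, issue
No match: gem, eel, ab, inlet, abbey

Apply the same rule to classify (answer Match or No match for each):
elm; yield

No match, No match

A rule that fits every label: contains 's' — true of each 'Match' example, false of each 'No match' one.
No match: elm, since no 's'. No match: yield, since no 's'.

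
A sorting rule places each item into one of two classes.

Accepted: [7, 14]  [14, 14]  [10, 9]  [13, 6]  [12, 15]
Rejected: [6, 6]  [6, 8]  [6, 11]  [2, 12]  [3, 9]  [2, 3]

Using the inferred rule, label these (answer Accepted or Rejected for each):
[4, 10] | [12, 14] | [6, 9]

Rejected, Accepted, Rejected

The distinguishing property — sum ≥ 19 — holds for all the 'Accepted' cases and none of the 'Rejected' cases.
[4, 10]: 4+10 = 14 — doesn't match, so Rejected.
[12, 14]: 12+14 = 26 — satisfies this, so Accepted.
[6, 9]: 6+9 = 15 — doesn't match, so Rejected.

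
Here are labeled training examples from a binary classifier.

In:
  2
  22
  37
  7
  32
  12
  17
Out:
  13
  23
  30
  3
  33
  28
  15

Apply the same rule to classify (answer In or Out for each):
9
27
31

One predicate separates the groups cleanly: ≡ 2 (mod 5).
9: 9 mod 5 = 4 — doesn't qualify, so Out. 27: 27 mod 5 = 2 — meets the rule, so In. 31: 31 mod 5 = 1 — doesn't qualify, so Out.

Out, In, Out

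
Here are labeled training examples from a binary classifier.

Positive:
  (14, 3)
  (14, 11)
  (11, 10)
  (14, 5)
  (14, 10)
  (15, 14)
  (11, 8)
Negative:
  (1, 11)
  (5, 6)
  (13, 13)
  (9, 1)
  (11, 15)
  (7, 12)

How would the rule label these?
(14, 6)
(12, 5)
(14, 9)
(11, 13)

Positive, Positive, Positive, Negative

The common property of the 'Positive' items is: first > second AND sum ≥ 11. No 'Negative' item has it.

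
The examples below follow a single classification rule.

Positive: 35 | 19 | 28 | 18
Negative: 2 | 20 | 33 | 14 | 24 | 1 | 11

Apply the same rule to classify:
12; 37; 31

Negative, Positive, Negative

All 'Positive' examples share one property — digit sum ≥ 7 — and every 'Negative' example lacks it.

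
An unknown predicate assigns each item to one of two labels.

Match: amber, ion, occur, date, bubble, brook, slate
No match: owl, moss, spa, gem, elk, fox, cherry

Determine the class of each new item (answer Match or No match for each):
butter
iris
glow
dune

The classifier is using: has ≥ 2 vowels.

Match, Match, No match, Match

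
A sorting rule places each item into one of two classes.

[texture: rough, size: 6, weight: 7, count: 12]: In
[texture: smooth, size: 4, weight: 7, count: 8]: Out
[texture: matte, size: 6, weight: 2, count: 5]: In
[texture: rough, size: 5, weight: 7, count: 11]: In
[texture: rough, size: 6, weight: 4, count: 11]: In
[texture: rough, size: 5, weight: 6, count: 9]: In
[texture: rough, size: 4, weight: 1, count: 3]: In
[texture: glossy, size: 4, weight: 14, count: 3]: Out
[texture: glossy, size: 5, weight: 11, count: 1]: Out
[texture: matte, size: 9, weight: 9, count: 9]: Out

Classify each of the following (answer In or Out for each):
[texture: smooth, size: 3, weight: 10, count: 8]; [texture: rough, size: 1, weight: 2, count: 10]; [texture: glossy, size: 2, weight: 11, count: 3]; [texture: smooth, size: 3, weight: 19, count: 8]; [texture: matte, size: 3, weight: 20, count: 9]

Every 'In' example satisfies: texture is rough OR size = 6. None of the 'Out' examples do.
[texture: smooth, size: 3, weight: 10, count: 8]: texture is smooth, size = 3 — lacks this property, so Out.
[texture: rough, size: 1, weight: 2, count: 10]: texture is rough, size = 1 — has this property, so In.
[texture: glossy, size: 2, weight: 11, count: 3]: texture is glossy, size = 2 — lacks this property, so Out.
[texture: smooth, size: 3, weight: 19, count: 8]: texture is smooth, size = 3 — lacks this property, so Out.
[texture: matte, size: 3, weight: 20, count: 9]: texture is matte, size = 3 — lacks this property, so Out.

Out, In, Out, Out, Out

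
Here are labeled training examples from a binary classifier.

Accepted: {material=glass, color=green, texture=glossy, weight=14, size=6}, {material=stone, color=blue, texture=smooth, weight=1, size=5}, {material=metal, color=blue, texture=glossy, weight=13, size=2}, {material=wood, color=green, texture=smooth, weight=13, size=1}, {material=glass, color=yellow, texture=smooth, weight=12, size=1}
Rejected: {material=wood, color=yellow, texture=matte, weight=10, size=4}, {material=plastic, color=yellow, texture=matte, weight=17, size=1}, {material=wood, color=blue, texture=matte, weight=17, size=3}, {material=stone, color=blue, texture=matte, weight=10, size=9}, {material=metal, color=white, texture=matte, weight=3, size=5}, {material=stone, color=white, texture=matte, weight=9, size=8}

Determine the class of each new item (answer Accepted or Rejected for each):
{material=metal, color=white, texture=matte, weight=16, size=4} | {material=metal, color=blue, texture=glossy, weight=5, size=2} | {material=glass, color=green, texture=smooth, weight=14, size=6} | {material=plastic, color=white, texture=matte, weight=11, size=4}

Rejected, Accepted, Accepted, Rejected

The pattern is that an item is 'Accepted' exactly when: texture is not matte.
{material=metal, color=white, texture=matte, weight=16, size=4} → texture is matte → Rejected.
{material=metal, color=blue, texture=glossy, weight=5, size=2} → texture is glossy → Accepted.
{material=glass, color=green, texture=smooth, weight=14, size=6} → texture is smooth → Accepted.
{material=plastic, color=white, texture=matte, weight=11, size=4} → texture is matte → Rejected.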